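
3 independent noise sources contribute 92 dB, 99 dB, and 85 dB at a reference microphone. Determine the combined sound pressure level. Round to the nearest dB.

For uncorrelated sources the intensities add, so convert each level to linear form, sum, and take 10·log₁₀ of the total.
Σ 10^(L/10) = 10^(92/10) + 10^(99/10) + 10^(85/10) = 9.844e+09.
L_total = 10·log₁₀(9.844e+09) = 99.93 dB.

100 dB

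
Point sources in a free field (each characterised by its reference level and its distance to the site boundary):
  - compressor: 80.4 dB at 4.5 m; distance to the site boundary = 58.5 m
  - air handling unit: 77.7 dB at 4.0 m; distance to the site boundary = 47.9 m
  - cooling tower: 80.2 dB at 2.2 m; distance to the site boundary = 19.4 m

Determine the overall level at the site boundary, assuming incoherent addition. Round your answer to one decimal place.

First find each source's level at the receiver (point-source: −20·log₁₀(r/r_ref)), then combine on an intensity basis.
compressor: 80.4 − 20·log₁₀(58.5/4.5) = 80.4 − 22.28 = 58.12 dB.
air handling unit: 77.7 − 20·log₁₀(47.9/4.0) = 77.7 − 21.57 = 56.13 dB.
cooling tower: 80.2 − 20·log₁₀(19.4/2.2) = 80.2 − 18.91 = 61.29 dB.
Σ 10^(L/10) = 2.406e+06 → L_total = 10·log₁₀(2.406e+06) = 63.81 dB.

63.8 dB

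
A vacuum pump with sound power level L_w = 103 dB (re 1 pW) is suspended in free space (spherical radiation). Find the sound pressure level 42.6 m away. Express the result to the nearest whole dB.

59 dB

Free-field spherical radiation: L_p = L_w − 10·log₁₀(4π·r²), r = 42.6 m.
4π·r² = 2.28e+04 m², 10·log₁₀ of that is 43.580 dB.
L_p = 103 − 43.580 = 59.42 dB.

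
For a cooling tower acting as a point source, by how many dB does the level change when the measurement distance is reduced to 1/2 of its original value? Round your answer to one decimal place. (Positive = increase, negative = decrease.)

+6.0 dB

With spherical spreading the level changes by −20·log₁₀(r₂/r₁).
ΔL = −20·log₁₀(0.5) = +6.02 dB.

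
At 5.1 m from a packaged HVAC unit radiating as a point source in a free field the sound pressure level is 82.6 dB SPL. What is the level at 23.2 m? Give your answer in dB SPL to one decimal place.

For a point source, L₂ = L₁ − 20·log₁₀(r₂/r₁).
L₂ = 82.6 − 20·log₁₀(23.2/5.1) = 82.6 − 13.158 = 69.44 dB SPL.

69.4 dB SPL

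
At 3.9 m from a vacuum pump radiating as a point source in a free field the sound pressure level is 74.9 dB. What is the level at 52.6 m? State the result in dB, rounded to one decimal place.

52.3 dB

Spherical spreading from a point source gives a 20·log₁₀(r₂/r₁) drop.
L₂ = 74.9 − 20·log₁₀(52.6/3.9) = 74.9 − 22.598 = 52.30 dB.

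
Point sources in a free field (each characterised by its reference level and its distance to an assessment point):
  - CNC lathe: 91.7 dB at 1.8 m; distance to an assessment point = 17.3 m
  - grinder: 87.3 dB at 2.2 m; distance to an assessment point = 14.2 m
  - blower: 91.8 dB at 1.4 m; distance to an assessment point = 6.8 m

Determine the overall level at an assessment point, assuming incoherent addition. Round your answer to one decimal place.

79.7 dB

First find each source's level at the receiver (point-source: −20·log₁₀(r/r_ref)), then combine on an intensity basis.
CNC lathe: 91.7 − 20·log₁₀(17.3/1.8) = 91.7 − 19.66 = 72.04 dB.
grinder: 87.3 − 20·log₁₀(14.2/2.2) = 87.3 − 16.20 = 71.10 dB.
blower: 91.8 − 20·log₁₀(6.8/1.4) = 91.8 − 13.73 = 78.07 dB.
Σ 10^(L/10) = 9.306e+07 → L_total = 10·log₁₀(9.306e+07) = 79.69 dB.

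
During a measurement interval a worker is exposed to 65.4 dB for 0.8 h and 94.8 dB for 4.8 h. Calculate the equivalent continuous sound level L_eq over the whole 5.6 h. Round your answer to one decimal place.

94.1 dB

The energy average is taken in the linear domain: L_eq = 10·log₁₀[(Σ tᵢ·10^(Lᵢ/10))/T], T = 5.6 h.
Σ tᵢ·10^(Lᵢ/10) = 0.8·10^(65.4/10) + 4.8·10^(94.8/10) = 1.450e+10.
L_eq = 10·log₁₀(1.450e+10/5.6) = 94.13 dB.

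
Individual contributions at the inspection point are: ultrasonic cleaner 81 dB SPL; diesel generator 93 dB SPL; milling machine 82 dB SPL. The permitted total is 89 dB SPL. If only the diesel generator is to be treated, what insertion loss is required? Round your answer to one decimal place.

The untreated sources together contribute 10^(81/10) + 10^(82/10) = 2.844e+08, i.e. 84.54 dB SPL.
The limit corresponds to 10^(89/10) = 7.943e+08; subtracting the fixed part leaves 5.099e+08 for the diesel generator, i.e. 87.08 dB SPL.
Required insertion loss = 93 − 87.08 = 5.92 dB.

5.9 dB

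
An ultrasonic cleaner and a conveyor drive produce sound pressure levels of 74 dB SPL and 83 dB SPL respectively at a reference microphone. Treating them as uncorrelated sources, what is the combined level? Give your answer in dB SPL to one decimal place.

83.5 dB SPL

For uncorrelated sources the intensities add, so convert each level to linear form, sum, and take 10·log₁₀ of the total.
Σ 10^(L/10) = 10^(74/10) + 10^(83/10) = 2.246e+08.
L_total = 10·log₁₀(2.246e+08) = 83.51 dB SPL.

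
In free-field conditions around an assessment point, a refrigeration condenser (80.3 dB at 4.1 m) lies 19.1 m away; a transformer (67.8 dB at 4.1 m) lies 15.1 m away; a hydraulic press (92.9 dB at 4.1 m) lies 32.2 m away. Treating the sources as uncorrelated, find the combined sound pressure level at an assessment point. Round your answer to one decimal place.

75.7 dB

Propagate each source to the receiver with L = L_ref − 20·log₁₀(r/r_ref), then add intensities.
refrigeration condenser: 80.3 − 20·log₁₀(19.1/4.1) = 80.3 − 13.36 = 66.94 dB.
transformer: 67.8 − 20·log₁₀(15.1/4.1) = 67.8 − 11.32 = 56.48 dB.
hydraulic press: 92.9 − 20·log₁₀(32.2/4.1) = 92.9 − 17.90 = 75.00 dB.
Σ 10^(L/10) = 3.699e+07 → L_total = 10·log₁₀(3.699e+07) = 75.68 dB.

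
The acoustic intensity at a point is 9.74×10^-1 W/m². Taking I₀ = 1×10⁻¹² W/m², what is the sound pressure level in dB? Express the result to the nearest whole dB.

L = 10·log₁₀(I/I₀) = 10·log₁₀(9.74×10^-1/10⁻¹²) = 10·log₁₀(9.74×10^11).
L = 10·(0.9886 + 11) = 119.89 dB.

120 dB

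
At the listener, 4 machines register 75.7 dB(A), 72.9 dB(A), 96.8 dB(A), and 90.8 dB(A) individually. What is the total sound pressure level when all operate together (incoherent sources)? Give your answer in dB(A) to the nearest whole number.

98 dB(A)

Incoherent sources combine by intensity addition: L_total = 10·log₁₀(Σ 10^(L_i/10)).
Σ 10^(L/10) = 10^(75.7/10) + 10^(72.9/10) + 10^(96.8/10) + 10^(90.8/10) = 6.045e+09.
L_total = 10·log₁₀(6.045e+09) = 97.81 dB(A).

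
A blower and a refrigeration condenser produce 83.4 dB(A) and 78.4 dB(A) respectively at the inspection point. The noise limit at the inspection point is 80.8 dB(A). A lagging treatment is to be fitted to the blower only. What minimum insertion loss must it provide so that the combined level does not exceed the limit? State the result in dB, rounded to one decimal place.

Everything except the blower sums to 10^(78.4/10) = 6.918e+07 in linear terms, 78.40 dB(A).
To meet 80.8 dB(A) overall, the treated blower may contribute at most 10^(80.8/10) − 6.918e+07 = 5.104e+07, i.e. 77.08 dB(A).
So the blower must be reduced from 83.4 to 77.08 dB(A): IL = 6.32 dB.

6.3 dB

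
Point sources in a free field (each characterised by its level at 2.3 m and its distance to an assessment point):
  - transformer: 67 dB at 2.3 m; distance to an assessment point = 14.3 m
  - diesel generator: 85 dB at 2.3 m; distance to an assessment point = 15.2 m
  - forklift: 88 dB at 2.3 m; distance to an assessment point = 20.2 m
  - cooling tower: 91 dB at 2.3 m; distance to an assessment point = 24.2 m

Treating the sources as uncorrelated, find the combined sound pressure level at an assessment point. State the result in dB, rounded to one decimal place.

Propagate each source to the receiver with L = L_ref − 20·log₁₀(r/r_ref), then add intensities.
transformer: 67 − 20·log₁₀(14.3/2.3) = 67 − 15.87 = 51.13 dB.
diesel generator: 85 − 20·log₁₀(15.2/2.3) = 85 − 16.40 = 68.60 dB.
forklift: 88 − 20·log₁₀(20.2/2.3) = 88 − 18.87 = 69.13 dB.
cooling tower: 91 − 20·log₁₀(24.2/2.3) = 91 − 20.44 = 70.56 dB.
Σ 10^(L/10) = 2.692e+07 → L_total = 10·log₁₀(2.692e+07) = 74.30 dB.

74.3 dB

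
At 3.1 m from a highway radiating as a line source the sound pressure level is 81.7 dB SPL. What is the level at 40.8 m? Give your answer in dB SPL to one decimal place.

For a line source, L₂ = L₁ − 10·log₁₀(r₂/r₁).
L₂ = 81.7 − 10·log₁₀(40.8/3.1) = 81.7 − 11.193 = 70.51 dB SPL.

70.5 dB SPL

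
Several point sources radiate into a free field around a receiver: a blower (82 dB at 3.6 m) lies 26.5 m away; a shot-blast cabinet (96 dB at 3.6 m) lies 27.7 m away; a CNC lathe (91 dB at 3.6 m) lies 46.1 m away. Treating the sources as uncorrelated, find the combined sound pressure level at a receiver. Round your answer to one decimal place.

78.9 dB

First find each source's level at the receiver (point-source: −20·log₁₀(r/r_ref)), then combine on an intensity basis.
blower: 82 − 20·log₁₀(26.5/3.6) = 82 − 17.34 = 64.66 dB.
shot-blast cabinet: 96 − 20·log₁₀(27.7/3.6) = 96 − 17.72 = 78.28 dB.
CNC lathe: 91 − 20·log₁₀(46.1/3.6) = 91 − 22.15 = 68.85 dB.
Σ 10^(L/10) = 7.784e+07 → L_total = 10·log₁₀(7.784e+07) = 78.91 dB.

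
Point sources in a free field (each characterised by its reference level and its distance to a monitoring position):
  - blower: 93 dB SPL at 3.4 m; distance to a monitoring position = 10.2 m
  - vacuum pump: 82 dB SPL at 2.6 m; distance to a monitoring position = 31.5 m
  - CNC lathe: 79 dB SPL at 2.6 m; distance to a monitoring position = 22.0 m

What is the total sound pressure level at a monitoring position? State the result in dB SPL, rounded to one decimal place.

83.5 dB SPL

Apply inverse-square spreading to bring every level to the receiver, then sum 10^(L/10).
blower: 93 − 20·log₁₀(10.2/3.4) = 93 − 9.54 = 83.46 dB SPL.
vacuum pump: 82 − 20·log₁₀(31.5/2.6) = 82 − 21.67 = 60.33 dB SPL.
CNC lathe: 79 − 20·log₁₀(22.0/2.6) = 79 − 18.55 = 60.45 dB SPL.
Σ 10^(L/10) = 2.239e+08 → L_total = 10·log₁₀(2.239e+08) = 83.50 dB SPL.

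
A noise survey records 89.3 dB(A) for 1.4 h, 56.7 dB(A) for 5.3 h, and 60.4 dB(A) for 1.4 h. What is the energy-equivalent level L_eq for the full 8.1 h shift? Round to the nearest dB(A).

82 dB(A)

The energy average is taken in the linear domain: L_eq = 10·log₁₀[(Σ tᵢ·10^(Lᵢ/10))/T], T = 8.1 h.
Σ tᵢ·10^(Lᵢ/10) = 1.4·10^(89.3/10) + 5.3·10^(56.7/10) + 1.4·10^(60.4/10) = 1.196e+09.
L_eq = 10·log₁₀(1.196e+09/8.1) = 81.69 dB(A).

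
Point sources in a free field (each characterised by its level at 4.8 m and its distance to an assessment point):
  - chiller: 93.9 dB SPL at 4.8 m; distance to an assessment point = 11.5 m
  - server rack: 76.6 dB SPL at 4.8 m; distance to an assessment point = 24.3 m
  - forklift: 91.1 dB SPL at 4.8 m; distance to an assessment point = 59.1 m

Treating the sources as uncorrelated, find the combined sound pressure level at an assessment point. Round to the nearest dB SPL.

86 dB SPL

First find each source's level at the receiver (point-source: −20·log₁₀(r/r_ref)), then combine on an intensity basis.
chiller: 93.9 − 20·log₁₀(11.5/4.8) = 93.9 − 7.59 = 86.31 dB SPL.
server rack: 76.6 − 20·log₁₀(24.3/4.8) = 76.6 − 14.09 = 62.51 dB SPL.
forklift: 91.1 − 20·log₁₀(59.1/4.8) = 91.1 − 21.81 = 69.29 dB SPL.
Σ 10^(L/10) = 4.379e+08 → L_total = 10·log₁₀(4.379e+08) = 86.41 dB SPL.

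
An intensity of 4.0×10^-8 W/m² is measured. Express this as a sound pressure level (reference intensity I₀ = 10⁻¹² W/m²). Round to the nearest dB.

L = 10·log₁₀(I/I₀) = 10·log₁₀(4.0×10^-8/10⁻¹²) = 10·log₁₀(4.0×10^4).
L = 10·(0.6021 + 4) = 46.02 dB.

46 dB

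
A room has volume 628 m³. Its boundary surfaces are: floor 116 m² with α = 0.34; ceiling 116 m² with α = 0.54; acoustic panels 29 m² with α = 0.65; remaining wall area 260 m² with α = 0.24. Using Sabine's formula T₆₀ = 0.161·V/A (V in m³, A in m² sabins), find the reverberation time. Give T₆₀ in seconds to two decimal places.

A = Σ Sᵢαᵢ = 116·0.34 + 116·0.54 + 29·0.65 + 260·0.24 = 183.33 m².
T₆₀ = 0.161 × 628 / 183.33 = 0.552 s.

0.55 s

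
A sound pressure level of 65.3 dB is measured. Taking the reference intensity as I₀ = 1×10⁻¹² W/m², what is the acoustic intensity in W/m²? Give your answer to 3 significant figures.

3.39e-06 W/m²

I = I₀·10^(L/10) = 10⁻¹² × 10^(65.3/10) = 10^(-5.470).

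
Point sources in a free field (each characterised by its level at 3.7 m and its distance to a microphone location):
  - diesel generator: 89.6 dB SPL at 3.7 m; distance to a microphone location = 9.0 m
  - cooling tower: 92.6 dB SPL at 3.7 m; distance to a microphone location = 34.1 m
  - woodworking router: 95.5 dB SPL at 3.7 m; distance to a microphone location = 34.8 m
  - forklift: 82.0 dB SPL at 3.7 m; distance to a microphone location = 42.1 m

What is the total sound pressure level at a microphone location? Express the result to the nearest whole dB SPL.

83 dB SPL

First find each source's level at the receiver (point-source: −20·log₁₀(r/r_ref)), then combine on an intensity basis.
diesel generator: 89.6 − 20·log₁₀(9.0/3.7) = 89.6 − 7.72 = 81.88 dB SPL.
cooling tower: 92.6 − 20·log₁₀(34.1/3.7) = 92.6 − 19.29 = 73.31 dB SPL.
woodworking router: 95.5 − 20·log₁₀(34.8/3.7) = 95.5 − 19.47 = 76.03 dB SPL.
forklift: 82.0 − 20·log₁₀(42.1/3.7) = 82.0 − 21.12 = 60.88 dB SPL.
Σ 10^(L/10) = 2.169e+08 → L_total = 10·log₁₀(2.169e+08) = 83.36 dB SPL.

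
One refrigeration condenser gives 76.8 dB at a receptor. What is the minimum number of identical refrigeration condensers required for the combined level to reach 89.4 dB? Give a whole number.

19

Need L₁ + 10·log₁₀ N ≥ 89.4, i.e. log₁₀ N ≥ 1.26.
N ≥ 10^(12.6/10) = 18.197, so N = 19.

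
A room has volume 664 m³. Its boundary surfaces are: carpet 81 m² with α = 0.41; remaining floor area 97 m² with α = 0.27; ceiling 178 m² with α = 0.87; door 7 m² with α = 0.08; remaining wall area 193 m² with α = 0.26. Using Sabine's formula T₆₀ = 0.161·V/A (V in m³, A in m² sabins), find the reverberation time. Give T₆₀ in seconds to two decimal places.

Total absorption A = 81·0.41 + 97·0.27 + 178·0.87 + 7·0.08 + 193·0.26 = 265.00 m² sabins.
T₆₀ = 0.161·V/A = 0.161·664/265.00 = 0.403 s.

0.40 s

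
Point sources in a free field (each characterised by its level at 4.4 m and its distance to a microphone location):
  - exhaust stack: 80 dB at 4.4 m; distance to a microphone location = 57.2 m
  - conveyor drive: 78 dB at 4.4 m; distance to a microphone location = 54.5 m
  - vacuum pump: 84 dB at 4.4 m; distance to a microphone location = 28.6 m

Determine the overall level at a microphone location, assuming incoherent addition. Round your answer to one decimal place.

First find each source's level at the receiver (point-source: −20·log₁₀(r/r_ref)), then combine on an intensity basis.
exhaust stack: 80 − 20·log₁₀(57.2/4.4) = 80 − 22.28 = 57.72 dB.
conveyor drive: 78 − 20·log₁₀(54.5/4.4) = 78 − 21.86 = 56.14 dB.
vacuum pump: 84 − 20·log₁₀(28.6/4.4) = 84 − 16.26 = 67.74 dB.
Σ 10^(L/10) = 6.948e+06 → L_total = 10·log₁₀(6.948e+06) = 68.42 dB.

68.4 dB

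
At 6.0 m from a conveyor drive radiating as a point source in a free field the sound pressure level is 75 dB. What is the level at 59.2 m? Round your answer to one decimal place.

Point-source attenuation: ΔL = 20·log₁₀(r₂/r₁) = 20·log₁₀(59.2/6.0) = 19.883 dB.
L₂ = 75 − 20·log₁₀(59.2/6.0) = 75 − 19.883 = 55.12 dB.

55.1 dB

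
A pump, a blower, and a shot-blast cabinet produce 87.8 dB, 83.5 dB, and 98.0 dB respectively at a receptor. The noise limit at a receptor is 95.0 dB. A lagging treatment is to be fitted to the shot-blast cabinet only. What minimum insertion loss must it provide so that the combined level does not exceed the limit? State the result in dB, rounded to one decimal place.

4.3 dB

Everything except the shot-blast cabinet sums to 10^(87.8/10) + 10^(83.5/10) = 8.264e+08 in linear terms, 89.17 dB.
The limit corresponds to 10^(95.0/10) = 3.162e+09; subtracting the fixed part leaves 2.336e+09 for the shot-blast cabinet, i.e. 93.68 dB.
So the shot-blast cabinet must be reduced from 98.0 to 93.68 dB: IL = 4.32 dB.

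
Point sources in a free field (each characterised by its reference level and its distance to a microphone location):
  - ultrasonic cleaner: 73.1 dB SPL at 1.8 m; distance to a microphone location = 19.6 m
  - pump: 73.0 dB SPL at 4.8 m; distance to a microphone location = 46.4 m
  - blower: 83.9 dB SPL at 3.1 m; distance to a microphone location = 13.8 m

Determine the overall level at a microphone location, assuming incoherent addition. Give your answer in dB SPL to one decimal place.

Apply inverse-square spreading to bring every level to the receiver, then sum 10^(L/10).
ultrasonic cleaner: 73.1 − 20·log₁₀(19.6/1.8) = 73.1 − 20.74 = 52.36 dB SPL.
pump: 73.0 − 20·log₁₀(46.4/4.8) = 73.0 − 19.71 = 53.29 dB SPL.
blower: 83.9 − 20·log₁₀(13.8/3.1) = 83.9 − 12.97 = 70.93 dB SPL.
Σ 10^(L/10) = 1.277e+07 → L_total = 10·log₁₀(1.277e+07) = 71.06 dB SPL.

71.1 dB SPL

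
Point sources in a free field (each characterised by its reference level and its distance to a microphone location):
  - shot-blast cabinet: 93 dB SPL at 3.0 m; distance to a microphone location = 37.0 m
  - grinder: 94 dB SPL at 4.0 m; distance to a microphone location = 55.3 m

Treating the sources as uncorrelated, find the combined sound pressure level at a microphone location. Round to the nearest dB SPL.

Propagate each source to the receiver with L = L_ref − 20·log₁₀(r/r_ref), then add intensities.
shot-blast cabinet: 93 − 20·log₁₀(37.0/3.0) = 93 − 21.82 = 71.18 dB SPL.
grinder: 94 − 20·log₁₀(55.3/4.0) = 94 − 22.81 = 71.19 dB SPL.
Σ 10^(L/10) = 2.626e+07 → L_total = 10·log₁₀(2.626e+07) = 74.19 dB SPL.

74 dB SPL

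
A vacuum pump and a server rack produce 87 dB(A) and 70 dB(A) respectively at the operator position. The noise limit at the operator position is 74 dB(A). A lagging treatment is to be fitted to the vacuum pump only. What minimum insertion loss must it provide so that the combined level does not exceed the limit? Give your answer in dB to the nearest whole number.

15 dB

Fixed contribution from the other source: Σ 10^(L/10) = 10^(70/10) = 1.000e+07 (70.00 dB(A)).
The limit corresponds to 10^(74/10) = 2.512e+07; subtracting the fixed part leaves 1.512e+07 for the vacuum pump, i.e. 71.80 dB(A).
Required insertion loss = 87 − 71.80 = 15.20 dB.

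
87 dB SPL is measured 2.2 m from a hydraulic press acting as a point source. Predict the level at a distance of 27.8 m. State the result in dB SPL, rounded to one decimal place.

65.0 dB SPL

Point-source attenuation: ΔL = 20·log₁₀(r₂/r₁) = 20·log₁₀(27.8/2.2) = 22.032 dB.
L₂ = 87 − 20·log₁₀(27.8/2.2) = 87 − 22.032 = 64.97 dB SPL.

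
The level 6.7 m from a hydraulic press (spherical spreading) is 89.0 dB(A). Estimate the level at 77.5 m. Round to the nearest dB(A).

68 dB(A)

Point-source attenuation: ΔL = 20·log₁₀(r₂/r₁) = 20·log₁₀(77.5/6.7) = 21.265 dB.
L₂ = 89.0 − 20·log₁₀(77.5/6.7) = 89.0 − 21.265 = 67.74 dB(A).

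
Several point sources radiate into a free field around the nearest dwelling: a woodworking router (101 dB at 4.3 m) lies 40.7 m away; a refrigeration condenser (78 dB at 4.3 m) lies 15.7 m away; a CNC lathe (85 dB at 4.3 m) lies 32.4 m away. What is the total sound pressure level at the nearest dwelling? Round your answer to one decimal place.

81.8 dB

Apply inverse-square spreading to bring every level to the receiver, then sum 10^(L/10).
woodworking router: 101 − 20·log₁₀(40.7/4.3) = 101 − 19.52 = 81.48 dB.
refrigeration condenser: 78 − 20·log₁₀(15.7/4.3) = 78 − 11.25 = 66.75 dB.
CNC lathe: 85 − 20·log₁₀(32.4/4.3) = 85 − 17.54 = 67.46 dB.
Σ 10^(L/10) = 1.508e+08 → L_total = 10·log₁₀(1.508e+08) = 81.78 dB.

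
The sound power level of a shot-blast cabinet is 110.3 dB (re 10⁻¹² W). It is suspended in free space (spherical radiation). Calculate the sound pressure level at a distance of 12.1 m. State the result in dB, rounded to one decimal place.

The power spreads over a sphere of area 4π·r², so L_p = L_w − 10·log₁₀(4π·r²).
4π·r² = 1840 m², 10·log₁₀ of that is 32.648 dB.
L_p = 110.3 − 32.648 = 77.65 dB.

77.7 dB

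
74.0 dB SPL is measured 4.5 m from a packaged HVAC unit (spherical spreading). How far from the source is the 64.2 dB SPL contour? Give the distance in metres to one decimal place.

13.9 m

For a point source L₁ − L₂ = 20·log₁₀(r₂/r₁), so r₂ = r₁·10^((L₁−L₂)/20).
r₂ = 4.5·10^((74.0−64.2)/20) = 4.5·10^(9.8/20) = 13.91 m.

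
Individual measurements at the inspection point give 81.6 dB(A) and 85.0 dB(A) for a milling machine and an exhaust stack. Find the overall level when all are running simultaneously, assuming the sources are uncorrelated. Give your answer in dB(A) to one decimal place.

86.6 dB(A)

For uncorrelated sources the intensities add, so convert each level to linear form, sum, and take 10·log₁₀ of the total.
Σ 10^(L/10) = 10^(81.6/10) + 10^(85.0/10) = 4.608e+08.
L_total = 10·log₁₀(4.608e+08) = 86.63 dB(A).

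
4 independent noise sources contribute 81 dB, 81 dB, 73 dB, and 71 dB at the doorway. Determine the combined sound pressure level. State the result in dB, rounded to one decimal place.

84.5 dB

For uncorrelated sources the intensities add, so convert each level to linear form, sum, and take 10·log₁₀ of the total.
Σ 10^(L/10) = 10^(81/10) + 10^(81/10) + 10^(73/10) + 10^(71/10) = 2.843e+08.
L_total = 10·log₁₀(2.843e+08) = 84.54 dB.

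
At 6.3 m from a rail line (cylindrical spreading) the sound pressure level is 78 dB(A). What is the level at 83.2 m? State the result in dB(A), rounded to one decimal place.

Cylindrical spreading from a line source gives a 10·log₁₀(r₂/r₁) drop.
L₂ = 78 − 10·log₁₀(83.2/6.3) = 78 − 11.208 = 66.79 dB(A).

66.8 dB(A)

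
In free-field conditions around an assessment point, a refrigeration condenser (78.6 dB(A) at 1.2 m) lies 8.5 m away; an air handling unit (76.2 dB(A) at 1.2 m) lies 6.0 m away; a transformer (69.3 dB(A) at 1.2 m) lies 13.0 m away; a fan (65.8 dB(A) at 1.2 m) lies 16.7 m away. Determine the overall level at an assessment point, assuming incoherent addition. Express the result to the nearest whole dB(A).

65 dB(A)

First find each source's level at the receiver (point-source: −20·log₁₀(r/r_ref)), then combine on an intensity basis.
refrigeration condenser: 78.6 − 20·log₁₀(8.5/1.2) = 78.6 − 17.00 = 61.60 dB(A).
air handling unit: 76.2 − 20·log₁₀(6.0/1.2) = 76.2 − 13.98 = 62.22 dB(A).
transformer: 69.3 − 20·log₁₀(13.0/1.2) = 69.3 − 20.70 = 48.60 dB(A).
fan: 65.8 − 20·log₁₀(16.7/1.2) = 65.8 − 22.87 = 42.93 dB(A).
Σ 10^(L/10) = 3.203e+06 → L_total = 10·log₁₀(3.203e+06) = 65.06 dB(A).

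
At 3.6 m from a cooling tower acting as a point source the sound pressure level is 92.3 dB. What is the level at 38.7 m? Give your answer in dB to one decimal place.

71.7 dB

Point-source attenuation: ΔL = 20·log₁₀(r₂/r₁) = 20·log₁₀(38.7/3.6) = 20.628 dB.
L₂ = 92.3 − 20·log₁₀(38.7/3.6) = 92.3 − 20.628 = 71.67 dB.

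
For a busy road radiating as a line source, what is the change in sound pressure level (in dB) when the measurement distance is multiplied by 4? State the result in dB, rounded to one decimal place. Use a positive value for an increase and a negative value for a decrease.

-6.0 dB

Line-source spreading: ΔL = −10·log₁₀(r₂/r₁).
ΔL = −10·log₁₀(4) = -6.02 dB.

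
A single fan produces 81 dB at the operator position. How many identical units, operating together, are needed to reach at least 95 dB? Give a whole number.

The shortfall is 95 − 81 = 14.0 dB, and N units add 10·log₁₀ N, so need 10·log₁₀ N ≥ 14.0.
N ≥ 10^(14.0/10) = 25.119, so N = 26.

26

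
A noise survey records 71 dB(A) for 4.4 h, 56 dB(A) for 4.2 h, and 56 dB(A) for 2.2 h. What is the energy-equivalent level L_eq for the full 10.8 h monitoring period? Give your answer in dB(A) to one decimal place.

Weight each interval's intensity by its duration and average over T = 10.8 h:
Σ tᵢ·10^(Lᵢ/10) = 4.4·10^(71/10) + 4.2·10^(56/10) + 2.2·10^(56/10) = 5.794e+07.
L_eq = 10·log₁₀(5.794e+07/10.8) = 67.30 dB(A).

67.3 dB(A)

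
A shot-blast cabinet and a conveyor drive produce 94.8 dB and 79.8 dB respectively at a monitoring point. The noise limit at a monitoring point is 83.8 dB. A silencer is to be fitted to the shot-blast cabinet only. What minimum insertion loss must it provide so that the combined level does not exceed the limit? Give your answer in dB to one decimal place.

Fixed contribution from the other source: Σ 10^(L/10) = 10^(79.8/10) = 9.550e+07 (79.80 dB).
The limit corresponds to 10^(83.8/10) = 2.399e+08; subtracting the fixed part leaves 1.444e+08 for the shot-blast cabinet, i.e. 81.60 dB.
So the shot-blast cabinet must be reduced from 94.8 to 81.60 dB: IL = 13.20 dB.

13.2 dB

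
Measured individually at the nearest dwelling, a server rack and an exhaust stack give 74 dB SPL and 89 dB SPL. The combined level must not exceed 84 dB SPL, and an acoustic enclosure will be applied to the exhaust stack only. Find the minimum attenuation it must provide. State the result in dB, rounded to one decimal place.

The untreated sources together contribute 10^(74/10) = 2.512e+07, i.e. 74.00 dB SPL.
The limit corresponds to 10^(84/10) = 2.512e+08; subtracting the fixed part leaves 2.261e+08 for the exhaust stack, i.e. 83.54 dB SPL.
So the exhaust stack must be reduced from 89 to 83.54 dB SPL: IL = 5.46 dB.

5.5 dB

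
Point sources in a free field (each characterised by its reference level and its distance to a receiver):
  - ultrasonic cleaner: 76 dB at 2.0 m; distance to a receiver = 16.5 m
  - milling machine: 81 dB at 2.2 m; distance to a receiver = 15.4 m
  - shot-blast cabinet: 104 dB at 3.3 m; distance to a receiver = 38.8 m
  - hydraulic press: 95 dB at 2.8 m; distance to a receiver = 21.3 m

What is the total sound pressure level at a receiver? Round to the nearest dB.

First find each source's level at the receiver (point-source: −20·log₁₀(r/r_ref)), then combine on an intensity basis.
ultrasonic cleaner: 76 − 20·log₁₀(16.5/2.0) = 76 − 18.33 = 57.67 dB.
milling machine: 81 − 20·log₁₀(15.4/2.2) = 81 − 16.90 = 64.10 dB.
shot-blast cabinet: 104 − 20·log₁₀(38.8/3.3) = 104 − 21.41 = 82.59 dB.
hydraulic press: 95 − 20·log₁₀(21.3/2.8) = 95 − 17.62 = 77.38 dB.
Σ 10^(L/10) = 2.395e+08 → L_total = 10·log₁₀(2.395e+08) = 83.79 dB.

84 dB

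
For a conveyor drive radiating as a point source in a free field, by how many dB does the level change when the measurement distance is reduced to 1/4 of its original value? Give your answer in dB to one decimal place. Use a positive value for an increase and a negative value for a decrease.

With spherical spreading the level changes by −20·log₁₀(r₂/r₁).
ΔL = −20·log₁₀(0.25) = +12.04 dB.

+12.0 dB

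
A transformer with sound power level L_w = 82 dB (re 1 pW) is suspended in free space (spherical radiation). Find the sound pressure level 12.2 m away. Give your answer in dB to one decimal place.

L_p = L_w − 10·log₁₀(4π·r²) with r = 12.2 m.
4π·r² = 1870 m², 10·log₁₀ of that is 32.719 dB.
L_p = 82 − 32.719 = 49.28 dB.

49.3 dB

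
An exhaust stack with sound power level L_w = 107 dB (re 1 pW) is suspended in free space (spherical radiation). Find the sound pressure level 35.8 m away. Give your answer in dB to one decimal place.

64.9 dB

Free-field spherical radiation: L_p = L_w − 10·log₁₀(4π·r²), r = 35.8 m.
4π·r² = 1.611e+04 m², 10·log₁₀ of that is 42.070 dB.
L_p = 107 − 42.070 = 64.93 dB.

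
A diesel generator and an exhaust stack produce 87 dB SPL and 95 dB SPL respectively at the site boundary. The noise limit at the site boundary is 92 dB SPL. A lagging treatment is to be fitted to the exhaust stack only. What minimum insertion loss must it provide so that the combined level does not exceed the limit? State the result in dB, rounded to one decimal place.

4.7 dB

Everything except the exhaust stack sums to 10^(87/10) = 5.012e+08 in linear terms, 87.00 dB SPL.
The limit corresponds to 10^(92/10) = 1.585e+09; subtracting the fixed part leaves 1.084e+09 for the exhaust stack, i.e. 90.35 dB SPL.
So the exhaust stack must be reduced from 95 to 90.35 dB SPL: IL = 4.65 dB.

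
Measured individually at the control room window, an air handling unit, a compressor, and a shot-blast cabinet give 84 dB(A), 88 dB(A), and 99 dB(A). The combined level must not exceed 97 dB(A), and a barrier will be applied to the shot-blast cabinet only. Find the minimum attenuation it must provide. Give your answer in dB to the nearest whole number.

3 dB

The untreated sources together contribute 10^(84/10) + 10^(88/10) = 8.821e+08, i.e. 89.46 dB(A).
The limit corresponds to 10^(97/10) = 5.012e+09; subtracting the fixed part leaves 4.130e+09 for the shot-blast cabinet, i.e. 96.16 dB(A).
Required insertion loss = 99 − 96.16 = 2.84 dB.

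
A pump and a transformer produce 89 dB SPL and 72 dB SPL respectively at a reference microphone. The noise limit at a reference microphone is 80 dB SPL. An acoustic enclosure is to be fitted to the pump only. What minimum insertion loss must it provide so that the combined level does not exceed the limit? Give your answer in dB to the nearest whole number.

Everything except the pump sums to 10^(72/10) = 1.585e+07 in linear terms, 72.00 dB SPL.
To meet 80 dB SPL overall, the treated pump may contribute at most 10^(80/10) − 1.585e+07 = 8.415e+07, i.e. 79.25 dB SPL.
So the pump must be reduced from 89 to 79.25 dB SPL: IL = 9.75 dB.

10 dB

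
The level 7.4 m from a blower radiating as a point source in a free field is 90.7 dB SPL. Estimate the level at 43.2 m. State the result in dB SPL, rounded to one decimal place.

75.4 dB SPL

Point-source attenuation: ΔL = 20·log₁₀(r₂/r₁) = 20·log₁₀(43.2/7.4) = 15.325 dB.
L₂ = 90.7 − 20·log₁₀(43.2/7.4) = 90.7 − 15.325 = 75.37 dB SPL.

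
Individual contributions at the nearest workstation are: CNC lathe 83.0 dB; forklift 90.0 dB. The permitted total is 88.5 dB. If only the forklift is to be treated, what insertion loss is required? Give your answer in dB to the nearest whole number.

3 dB

The untreated sources together contribute 10^(83.0/10) = 1.995e+08, i.e. 83.00 dB.
To meet 88.5 dB overall, the treated forklift may contribute at most 10^(88.5/10) − 1.995e+08 = 5.084e+08, i.e. 87.06 dB.
Required insertion loss = 90.0 − 87.06 = 2.94 dB.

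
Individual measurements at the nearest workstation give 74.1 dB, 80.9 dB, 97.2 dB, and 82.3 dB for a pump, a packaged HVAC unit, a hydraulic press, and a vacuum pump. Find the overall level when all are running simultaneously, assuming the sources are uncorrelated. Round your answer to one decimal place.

Incoherent sources combine by intensity addition: L_total = 10·log₁₀(Σ 10^(L_i/10)).
Σ 10^(L/10) = 10^(74.1/10) + 10^(80.9/10) + 10^(97.2/10) + 10^(82.3/10) = 5.567e+09.
L_total = 10·log₁₀(5.567e+09) = 97.46 dB.

97.5 dB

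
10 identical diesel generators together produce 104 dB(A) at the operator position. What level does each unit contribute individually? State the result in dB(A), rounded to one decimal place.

10 equal contributions raise the level by 10·log₁₀ 10 = 10.000 dB, so each unit alone gives 104 − 10.000.

94.0 dB(A)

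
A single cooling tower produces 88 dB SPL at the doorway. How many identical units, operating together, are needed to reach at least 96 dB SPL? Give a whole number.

7

The shortfall is 96 − 88 = 8.0 dB, and N units add 10·log₁₀ N, so need 10·log₁₀ N ≥ 8.0.
N ≥ 10^(8.0/10) = 6.310, so N = 7.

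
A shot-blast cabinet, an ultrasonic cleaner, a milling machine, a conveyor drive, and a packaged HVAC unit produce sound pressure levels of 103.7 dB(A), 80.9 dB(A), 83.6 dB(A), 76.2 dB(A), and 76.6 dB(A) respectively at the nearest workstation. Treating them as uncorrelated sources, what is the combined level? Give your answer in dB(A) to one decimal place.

For uncorrelated sources the intensities add, so convert each level to linear form, sum, and take 10·log₁₀ of the total.
Σ 10^(L/10) = 10^(103.7/10) + 10^(80.9/10) + 10^(83.6/10) + 10^(76.2/10) + 10^(76.6/10) = 2.388e+10.
L_total = 10·log₁₀(2.388e+10) = 103.78 dB(A).

103.8 dB(A)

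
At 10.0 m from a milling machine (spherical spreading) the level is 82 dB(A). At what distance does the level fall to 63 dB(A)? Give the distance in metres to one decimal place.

89.1 m

The 19.0 dB drop corresponds to a distance ratio of 10^(19.0/20) for a point source.
r₂ = 10.0·10^((82−63)/20) = 10.0·10^(19.0/20) = 89.13 m.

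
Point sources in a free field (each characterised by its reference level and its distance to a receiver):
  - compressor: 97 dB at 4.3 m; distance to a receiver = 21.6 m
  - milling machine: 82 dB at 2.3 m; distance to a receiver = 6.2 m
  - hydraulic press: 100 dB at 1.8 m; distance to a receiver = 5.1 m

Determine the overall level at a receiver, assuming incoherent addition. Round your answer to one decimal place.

91.7 dB

Apply inverse-square spreading to bring every level to the receiver, then sum 10^(L/10).
compressor: 97 − 20·log₁₀(21.6/4.3) = 97 − 14.02 = 82.98 dB.
milling machine: 82 − 20·log₁₀(6.2/2.3) = 82 − 8.61 = 73.39 dB.
hydraulic press: 100 − 20·log₁₀(5.1/1.8) = 100 − 9.05 = 90.95 dB.
Σ 10^(L/10) = 1.466e+09 → L_total = 10·log₁₀(1.466e+09) = 91.66 dB.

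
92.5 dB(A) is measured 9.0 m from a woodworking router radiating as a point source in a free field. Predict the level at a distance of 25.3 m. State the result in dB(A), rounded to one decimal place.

83.5 dB(A)

Spherical spreading from a point source gives a 20·log₁₀(r₂/r₁) drop.
L₂ = 92.5 − 20·log₁₀(25.3/9.0) = 92.5 − 8.978 = 83.52 dB(A).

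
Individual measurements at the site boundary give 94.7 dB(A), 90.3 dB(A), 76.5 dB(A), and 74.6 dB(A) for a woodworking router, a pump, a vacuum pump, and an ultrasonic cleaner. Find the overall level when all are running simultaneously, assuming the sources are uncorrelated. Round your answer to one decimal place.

For uncorrelated sources the intensities add, so convert each level to linear form, sum, and take 10·log₁₀ of the total.
Σ 10^(L/10) = 10^(94.7/10) + 10^(90.3/10) + 10^(76.5/10) + 10^(74.6/10) = 4.096e+09.
L_total = 10·log₁₀(4.096e+09) = 96.12 dB(A).

96.1 dB(A)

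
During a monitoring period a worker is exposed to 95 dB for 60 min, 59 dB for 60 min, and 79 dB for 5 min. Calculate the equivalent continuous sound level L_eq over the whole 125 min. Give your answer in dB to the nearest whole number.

92 dB

The energy average is taken in the linear domain: L_eq = 10·log₁₀[(Σ tᵢ·10^(Lᵢ/10))/T], T = 125 min.
Σ tᵢ·10^(Lᵢ/10) = 60·10^(95/10) + 60·10^(59/10) + 5·10^(79/10) = 1.902e+11.
L_eq = 10·log₁₀(1.902e+11/125) = 91.82 dB.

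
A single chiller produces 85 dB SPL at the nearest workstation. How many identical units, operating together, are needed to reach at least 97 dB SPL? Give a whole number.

The shortfall is 97 − 85 = 12.0 dB, and N units add 10·log₁₀ N, so need 10·log₁₀ N ≥ 12.0.
N ≥ 10^(12.0/10) = 15.849, so N = 16.

16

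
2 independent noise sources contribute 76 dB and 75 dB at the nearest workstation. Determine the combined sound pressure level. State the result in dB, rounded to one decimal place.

78.5 dB

Incoherent sources combine by intensity addition: L_total = 10·log₁₀(Σ 10^(L_i/10)).
Σ 10^(L/10) = 10^(76/10) + 10^(75/10) = 7.143e+07.
L_total = 10·log₁₀(7.143e+07) = 78.54 dB.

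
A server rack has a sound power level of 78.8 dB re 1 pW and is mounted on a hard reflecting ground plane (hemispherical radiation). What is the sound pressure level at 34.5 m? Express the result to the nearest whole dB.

40 dB

Free-field hemispherical radiation: L_p = L_w − 10·log₁₀(2π·r²), r = 34.5 m.
2π·r² = 7479 m², 10·log₁₀ of that is 38.738 dB.
L_p = 78.8 − 38.738 = 40.06 dB.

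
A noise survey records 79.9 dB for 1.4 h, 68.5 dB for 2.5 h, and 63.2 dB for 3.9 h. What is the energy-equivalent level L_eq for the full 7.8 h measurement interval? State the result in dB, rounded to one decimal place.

73.2 dB

L_eq = 10·log₁₀[(1/T)·Σ tᵢ·10^(Lᵢ/10)] with T = 7.8 h.
Σ tᵢ·10^(Lᵢ/10) = 1.4·10^(79.9/10) + 2.5·10^(68.5/10) + 3.9·10^(63.2/10) = 1.627e+08.
L_eq = 10·log₁₀(1.627e+08/7.8) = 73.19 dB.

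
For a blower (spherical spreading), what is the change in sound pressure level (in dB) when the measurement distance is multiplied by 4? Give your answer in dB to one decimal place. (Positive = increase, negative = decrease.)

With spherical spreading the level changes by −20·log₁₀(r₂/r₁).
ΔL = −20·log₁₀(4) = -12.04 dB.

-12.0 dB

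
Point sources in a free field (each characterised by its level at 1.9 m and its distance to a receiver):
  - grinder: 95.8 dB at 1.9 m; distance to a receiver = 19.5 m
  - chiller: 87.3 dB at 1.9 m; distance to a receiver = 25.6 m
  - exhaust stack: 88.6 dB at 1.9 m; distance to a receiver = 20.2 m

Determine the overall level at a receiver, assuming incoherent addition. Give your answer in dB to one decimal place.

Propagate each source to the receiver with L = L_ref − 20·log₁₀(r/r_ref), then add intensities.
grinder: 95.8 − 20·log₁₀(19.5/1.9) = 95.8 − 20.23 = 75.57 dB.
chiller: 87.3 − 20·log₁₀(25.6/1.9) = 87.3 − 22.59 = 64.71 dB.
exhaust stack: 88.6 − 20·log₁₀(20.2/1.9) = 88.6 − 20.53 = 68.07 dB.
Σ 10^(L/10) = 4.546e+07 → L_total = 10·log₁₀(4.546e+07) = 76.58 dB.

76.6 dB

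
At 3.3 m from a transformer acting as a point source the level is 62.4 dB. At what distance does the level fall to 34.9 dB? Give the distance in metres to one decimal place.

78.3 m

Point-source spreading drops the level by 20·log₁₀(r₂/r₁); inverting, r₂/r₁ = 10^(ΔL/20).
r₂ = 3.3·10^((62.4−34.9)/20) = 3.3·10^(27.5/20) = 78.26 m.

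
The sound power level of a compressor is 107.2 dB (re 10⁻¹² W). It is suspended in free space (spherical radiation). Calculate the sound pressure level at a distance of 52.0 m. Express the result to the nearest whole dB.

62 dB

L_p = L_w − 10·log₁₀(4π·r²) with r = 52.0 m.
4π·r² = 3.398e+04 m², 10·log₁₀ of that is 45.312 dB.
L_p = 107.2 − 45.312 = 61.89 dB.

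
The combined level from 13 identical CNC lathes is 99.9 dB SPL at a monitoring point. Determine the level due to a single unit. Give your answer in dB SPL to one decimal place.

13 equal contributions raise the level by 10·log₁₀ 13 = 11.139 dB, so each unit alone gives 99.9 − 11.139.

88.8 dB SPL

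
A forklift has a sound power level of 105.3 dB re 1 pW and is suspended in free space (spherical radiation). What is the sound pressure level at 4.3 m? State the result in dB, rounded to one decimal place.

81.6 dB

The power spreads over a sphere of area 4π·r², so L_p = L_w − 10·log₁₀(4π·r²).
4π·r² = 232.4 m², 10·log₁₀ of that is 23.661 dB.
L_p = 105.3 − 23.661 = 81.64 dB.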